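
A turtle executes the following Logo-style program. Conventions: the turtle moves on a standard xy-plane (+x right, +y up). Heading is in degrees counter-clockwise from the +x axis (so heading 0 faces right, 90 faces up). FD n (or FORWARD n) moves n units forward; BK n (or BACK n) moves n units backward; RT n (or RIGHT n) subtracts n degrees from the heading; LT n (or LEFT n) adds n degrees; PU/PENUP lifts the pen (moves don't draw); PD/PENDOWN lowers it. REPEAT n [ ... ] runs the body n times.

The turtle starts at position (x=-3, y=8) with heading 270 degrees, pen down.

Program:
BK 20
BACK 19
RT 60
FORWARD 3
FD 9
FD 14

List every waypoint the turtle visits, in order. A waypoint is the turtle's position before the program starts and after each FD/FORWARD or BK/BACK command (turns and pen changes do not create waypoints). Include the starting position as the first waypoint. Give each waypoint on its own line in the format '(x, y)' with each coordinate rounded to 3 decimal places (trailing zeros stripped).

Executing turtle program step by step:
Start: pos=(-3,8), heading=270, pen down
BK 20: (-3,8) -> (-3,28) [heading=270, draw]
BK 19: (-3,28) -> (-3,47) [heading=270, draw]
RT 60: heading 270 -> 210
FD 3: (-3,47) -> (-5.598,45.5) [heading=210, draw]
FD 9: (-5.598,45.5) -> (-13.392,41) [heading=210, draw]
FD 14: (-13.392,41) -> (-25.517,34) [heading=210, draw]
Final: pos=(-25.517,34), heading=210, 5 segment(s) drawn
Waypoints (6 total):
(-3, 8)
(-3, 28)
(-3, 47)
(-5.598, 45.5)
(-13.392, 41)
(-25.517, 34)

Answer: (-3, 8)
(-3, 28)
(-3, 47)
(-5.598, 45.5)
(-13.392, 41)
(-25.517, 34)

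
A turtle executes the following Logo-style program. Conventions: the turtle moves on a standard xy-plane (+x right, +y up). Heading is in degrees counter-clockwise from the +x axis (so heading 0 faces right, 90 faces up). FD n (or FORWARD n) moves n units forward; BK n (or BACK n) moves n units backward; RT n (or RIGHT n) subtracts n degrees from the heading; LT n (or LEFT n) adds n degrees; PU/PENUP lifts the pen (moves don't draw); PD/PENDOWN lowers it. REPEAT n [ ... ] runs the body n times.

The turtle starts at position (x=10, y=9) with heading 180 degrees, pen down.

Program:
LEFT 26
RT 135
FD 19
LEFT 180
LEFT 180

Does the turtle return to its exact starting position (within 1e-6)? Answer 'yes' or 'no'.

Executing turtle program step by step:
Start: pos=(10,9), heading=180, pen down
LT 26: heading 180 -> 206
RT 135: heading 206 -> 71
FD 19: (10,9) -> (16.186,26.965) [heading=71, draw]
LT 180: heading 71 -> 251
LT 180: heading 251 -> 71
Final: pos=(16.186,26.965), heading=71, 1 segment(s) drawn

Start position: (10, 9)
Final position: (16.186, 26.965)
Distance = 19; >= 1e-6 -> NOT closed

Answer: no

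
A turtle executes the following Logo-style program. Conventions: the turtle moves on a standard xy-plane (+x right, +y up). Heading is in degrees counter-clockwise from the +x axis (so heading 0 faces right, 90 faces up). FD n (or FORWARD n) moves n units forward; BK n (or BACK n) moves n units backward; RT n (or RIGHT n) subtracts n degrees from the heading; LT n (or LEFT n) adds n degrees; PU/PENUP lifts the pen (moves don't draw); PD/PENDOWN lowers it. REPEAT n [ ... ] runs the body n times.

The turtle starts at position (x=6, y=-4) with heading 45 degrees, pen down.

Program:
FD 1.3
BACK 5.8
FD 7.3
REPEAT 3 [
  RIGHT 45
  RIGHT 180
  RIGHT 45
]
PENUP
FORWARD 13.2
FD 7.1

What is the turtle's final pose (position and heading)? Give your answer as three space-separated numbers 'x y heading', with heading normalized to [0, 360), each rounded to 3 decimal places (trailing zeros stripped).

Answer: 22.334 -16.374 315

Derivation:
Executing turtle program step by step:
Start: pos=(6,-4), heading=45, pen down
FD 1.3: (6,-4) -> (6.919,-3.081) [heading=45, draw]
BK 5.8: (6.919,-3.081) -> (2.818,-7.182) [heading=45, draw]
FD 7.3: (2.818,-7.182) -> (7.98,-2.02) [heading=45, draw]
REPEAT 3 [
  -- iteration 1/3 --
  RT 45: heading 45 -> 0
  RT 180: heading 0 -> 180
  RT 45: heading 180 -> 135
  -- iteration 2/3 --
  RT 45: heading 135 -> 90
  RT 180: heading 90 -> 270
  RT 45: heading 270 -> 225
  -- iteration 3/3 --
  RT 45: heading 225 -> 180
  RT 180: heading 180 -> 0
  RT 45: heading 0 -> 315
]
PU: pen up
FD 13.2: (7.98,-2.02) -> (17.314,-11.354) [heading=315, move]
FD 7.1: (17.314,-11.354) -> (22.334,-16.374) [heading=315, move]
Final: pos=(22.334,-16.374), heading=315, 3 segment(s) drawn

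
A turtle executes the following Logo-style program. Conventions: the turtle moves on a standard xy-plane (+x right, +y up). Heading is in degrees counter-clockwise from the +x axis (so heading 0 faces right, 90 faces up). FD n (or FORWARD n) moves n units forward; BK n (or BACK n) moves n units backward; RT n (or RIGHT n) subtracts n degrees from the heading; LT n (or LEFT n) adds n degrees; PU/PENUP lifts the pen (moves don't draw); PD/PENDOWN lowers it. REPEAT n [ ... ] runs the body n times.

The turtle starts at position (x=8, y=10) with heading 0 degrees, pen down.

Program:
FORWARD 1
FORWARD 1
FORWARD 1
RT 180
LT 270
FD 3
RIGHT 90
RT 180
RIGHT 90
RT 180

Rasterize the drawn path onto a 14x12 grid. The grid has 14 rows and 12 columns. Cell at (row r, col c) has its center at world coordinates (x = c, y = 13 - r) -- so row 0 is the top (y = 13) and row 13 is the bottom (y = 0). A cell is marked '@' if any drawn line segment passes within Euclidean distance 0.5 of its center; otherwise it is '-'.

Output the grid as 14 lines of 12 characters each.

Segment 0: (8,10) -> (9,10)
Segment 1: (9,10) -> (10,10)
Segment 2: (10,10) -> (11,10)
Segment 3: (11,10) -> (11,13)

Answer: -----------@
-----------@
-----------@
--------@@@@
------------
------------
------------
------------
------------
------------
------------
------------
------------
------------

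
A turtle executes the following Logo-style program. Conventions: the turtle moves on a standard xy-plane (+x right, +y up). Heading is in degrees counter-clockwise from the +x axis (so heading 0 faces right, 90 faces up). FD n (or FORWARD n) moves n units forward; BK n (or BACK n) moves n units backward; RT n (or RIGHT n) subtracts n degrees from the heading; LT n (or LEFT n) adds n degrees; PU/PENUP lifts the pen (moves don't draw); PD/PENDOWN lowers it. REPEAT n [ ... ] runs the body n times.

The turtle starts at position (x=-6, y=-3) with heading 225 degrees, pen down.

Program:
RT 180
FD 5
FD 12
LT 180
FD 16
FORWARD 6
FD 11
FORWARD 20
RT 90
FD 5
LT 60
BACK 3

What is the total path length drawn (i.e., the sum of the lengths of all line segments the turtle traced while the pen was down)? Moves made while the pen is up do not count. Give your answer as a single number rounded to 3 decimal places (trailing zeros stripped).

Executing turtle program step by step:
Start: pos=(-6,-3), heading=225, pen down
RT 180: heading 225 -> 45
FD 5: (-6,-3) -> (-2.464,0.536) [heading=45, draw]
FD 12: (-2.464,0.536) -> (6.021,9.021) [heading=45, draw]
LT 180: heading 45 -> 225
FD 16: (6.021,9.021) -> (-5.293,-2.293) [heading=225, draw]
FD 6: (-5.293,-2.293) -> (-9.536,-6.536) [heading=225, draw]
FD 11: (-9.536,-6.536) -> (-17.314,-14.314) [heading=225, draw]
FD 20: (-17.314,-14.314) -> (-31.456,-28.456) [heading=225, draw]
RT 90: heading 225 -> 135
FD 5: (-31.456,-28.456) -> (-34.991,-24.92) [heading=135, draw]
LT 60: heading 135 -> 195
BK 3: (-34.991,-24.92) -> (-32.094,-24.144) [heading=195, draw]
Final: pos=(-32.094,-24.144), heading=195, 8 segment(s) drawn

Segment lengths:
  seg 1: (-6,-3) -> (-2.464,0.536), length = 5
  seg 2: (-2.464,0.536) -> (6.021,9.021), length = 12
  seg 3: (6.021,9.021) -> (-5.293,-2.293), length = 16
  seg 4: (-5.293,-2.293) -> (-9.536,-6.536), length = 6
  seg 5: (-9.536,-6.536) -> (-17.314,-14.314), length = 11
  seg 6: (-17.314,-14.314) -> (-31.456,-28.456), length = 20
  seg 7: (-31.456,-28.456) -> (-34.991,-24.92), length = 5
  seg 8: (-34.991,-24.92) -> (-32.094,-24.144), length = 3
Total = 78

Answer: 78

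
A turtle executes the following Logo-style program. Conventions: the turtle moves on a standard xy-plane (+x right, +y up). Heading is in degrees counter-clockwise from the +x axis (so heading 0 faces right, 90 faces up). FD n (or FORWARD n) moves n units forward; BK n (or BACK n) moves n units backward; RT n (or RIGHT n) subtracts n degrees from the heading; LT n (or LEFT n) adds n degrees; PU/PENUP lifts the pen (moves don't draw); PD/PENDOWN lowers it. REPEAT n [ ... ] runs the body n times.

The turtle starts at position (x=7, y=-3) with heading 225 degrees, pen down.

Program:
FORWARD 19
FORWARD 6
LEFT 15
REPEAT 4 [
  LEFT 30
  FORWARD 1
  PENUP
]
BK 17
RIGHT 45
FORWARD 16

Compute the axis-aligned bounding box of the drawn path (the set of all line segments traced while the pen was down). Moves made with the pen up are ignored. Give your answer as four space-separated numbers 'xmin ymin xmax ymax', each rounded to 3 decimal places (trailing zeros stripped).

Answer: -10.678 -21.678 7 -3

Derivation:
Executing turtle program step by step:
Start: pos=(7,-3), heading=225, pen down
FD 19: (7,-3) -> (-6.435,-16.435) [heading=225, draw]
FD 6: (-6.435,-16.435) -> (-10.678,-20.678) [heading=225, draw]
LT 15: heading 225 -> 240
REPEAT 4 [
  -- iteration 1/4 --
  LT 30: heading 240 -> 270
  FD 1: (-10.678,-20.678) -> (-10.678,-21.678) [heading=270, draw]
  PU: pen up
  -- iteration 2/4 --
  LT 30: heading 270 -> 300
  FD 1: (-10.678,-21.678) -> (-10.178,-22.544) [heading=300, move]
  PU: pen up
  -- iteration 3/4 --
  LT 30: heading 300 -> 330
  FD 1: (-10.178,-22.544) -> (-9.312,-23.044) [heading=330, move]
  PU: pen up
  -- iteration 4/4 --
  LT 30: heading 330 -> 0
  FD 1: (-9.312,-23.044) -> (-8.312,-23.044) [heading=0, move]
  PU: pen up
]
BK 17: (-8.312,-23.044) -> (-25.312,-23.044) [heading=0, move]
RT 45: heading 0 -> 315
FD 16: (-25.312,-23.044) -> (-13.998,-34.357) [heading=315, move]
Final: pos=(-13.998,-34.357), heading=315, 3 segment(s) drawn

Segment endpoints: x in {-10.678, -6.435, 7}, y in {-21.678, -20.678, -16.435, -3}
xmin=-10.678, ymin=-21.678, xmax=7, ymax=-3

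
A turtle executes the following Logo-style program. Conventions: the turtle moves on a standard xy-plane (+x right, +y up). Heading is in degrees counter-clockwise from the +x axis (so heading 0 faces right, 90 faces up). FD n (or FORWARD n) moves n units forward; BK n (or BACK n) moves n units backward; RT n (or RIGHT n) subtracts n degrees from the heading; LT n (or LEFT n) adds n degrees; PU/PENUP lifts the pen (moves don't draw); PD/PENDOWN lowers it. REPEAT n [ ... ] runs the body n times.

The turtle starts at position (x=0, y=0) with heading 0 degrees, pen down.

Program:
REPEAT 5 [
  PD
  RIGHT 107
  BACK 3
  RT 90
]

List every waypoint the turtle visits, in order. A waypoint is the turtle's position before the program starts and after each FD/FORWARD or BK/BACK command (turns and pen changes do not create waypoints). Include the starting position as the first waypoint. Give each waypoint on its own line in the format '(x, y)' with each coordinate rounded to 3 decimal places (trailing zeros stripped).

Executing turtle program step by step:
Start: pos=(0,0), heading=0, pen down
REPEAT 5 [
  -- iteration 1/5 --
  PD: pen down
  RT 107: heading 0 -> 253
  BK 3: (0,0) -> (0.877,2.869) [heading=253, draw]
  RT 90: heading 253 -> 163
  -- iteration 2/5 --
  PD: pen down
  RT 107: heading 163 -> 56
  BK 3: (0.877,2.869) -> (-0.8,0.382) [heading=56, draw]
  RT 90: heading 56 -> 326
  -- iteration 3/5 --
  PD: pen down
  RT 107: heading 326 -> 219
  BK 3: (-0.8,0.382) -> (1.531,2.27) [heading=219, draw]
  RT 90: heading 219 -> 129
  -- iteration 4/5 --
  PD: pen down
  RT 107: heading 129 -> 22
  BK 3: (1.531,2.27) -> (-1.251,1.146) [heading=22, draw]
  RT 90: heading 22 -> 292
  -- iteration 5/5 --
  PD: pen down
  RT 107: heading 292 -> 185
  BK 3: (-1.251,1.146) -> (1.738,1.407) [heading=185, draw]
  RT 90: heading 185 -> 95
]
Final: pos=(1.738,1.407), heading=95, 5 segment(s) drawn
Waypoints (6 total):
(0, 0)
(0.877, 2.869)
(-0.8, 0.382)
(1.531, 2.27)
(-1.251, 1.146)
(1.738, 1.407)

Answer: (0, 0)
(0.877, 2.869)
(-0.8, 0.382)
(1.531, 2.27)
(-1.251, 1.146)
(1.738, 1.407)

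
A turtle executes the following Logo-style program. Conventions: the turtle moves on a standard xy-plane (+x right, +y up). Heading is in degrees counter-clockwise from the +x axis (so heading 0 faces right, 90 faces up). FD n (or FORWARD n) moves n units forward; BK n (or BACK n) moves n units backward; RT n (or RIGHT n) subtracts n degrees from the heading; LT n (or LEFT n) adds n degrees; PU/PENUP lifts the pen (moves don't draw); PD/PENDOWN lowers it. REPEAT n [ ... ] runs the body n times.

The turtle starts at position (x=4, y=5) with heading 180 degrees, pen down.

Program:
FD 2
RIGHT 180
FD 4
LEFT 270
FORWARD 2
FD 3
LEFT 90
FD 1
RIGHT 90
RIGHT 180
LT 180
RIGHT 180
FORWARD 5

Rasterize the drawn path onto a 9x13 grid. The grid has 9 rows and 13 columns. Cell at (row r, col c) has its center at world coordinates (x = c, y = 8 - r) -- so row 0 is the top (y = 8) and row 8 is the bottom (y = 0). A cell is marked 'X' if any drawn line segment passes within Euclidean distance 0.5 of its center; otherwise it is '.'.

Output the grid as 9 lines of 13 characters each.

Answer: .............
.............
.............
..XXXXXX.....
......XX.....
......XX.....
......XX.....
......XX.....
......XX.....

Derivation:
Segment 0: (4,5) -> (2,5)
Segment 1: (2,5) -> (6,5)
Segment 2: (6,5) -> (6,3)
Segment 3: (6,3) -> (6,0)
Segment 4: (6,0) -> (7,-0)
Segment 5: (7,-0) -> (7,5)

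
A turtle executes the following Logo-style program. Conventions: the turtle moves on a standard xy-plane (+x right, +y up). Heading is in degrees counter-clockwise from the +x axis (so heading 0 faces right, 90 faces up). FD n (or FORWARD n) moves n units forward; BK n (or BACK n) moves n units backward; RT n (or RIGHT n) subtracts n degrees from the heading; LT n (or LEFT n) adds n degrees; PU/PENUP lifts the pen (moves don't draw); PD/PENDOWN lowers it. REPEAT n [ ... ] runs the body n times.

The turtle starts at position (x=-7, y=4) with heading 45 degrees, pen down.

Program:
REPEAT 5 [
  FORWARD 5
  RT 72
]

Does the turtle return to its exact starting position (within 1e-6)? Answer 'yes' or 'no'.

Answer: yes

Derivation:
Executing turtle program step by step:
Start: pos=(-7,4), heading=45, pen down
REPEAT 5 [
  -- iteration 1/5 --
  FD 5: (-7,4) -> (-3.464,7.536) [heading=45, draw]
  RT 72: heading 45 -> 333
  -- iteration 2/5 --
  FD 5: (-3.464,7.536) -> (0.991,5.266) [heading=333, draw]
  RT 72: heading 333 -> 261
  -- iteration 3/5 --
  FD 5: (0.991,5.266) -> (0.208,0.327) [heading=261, draw]
  RT 72: heading 261 -> 189
  -- iteration 4/5 --
  FD 5: (0.208,0.327) -> (-4.73,-0.455) [heading=189, draw]
  RT 72: heading 189 -> 117
  -- iteration 5/5 --
  FD 5: (-4.73,-0.455) -> (-7,4) [heading=117, draw]
  RT 72: heading 117 -> 45
]
Final: pos=(-7,4), heading=45, 5 segment(s) drawn

Start position: (-7, 4)
Final position: (-7, 4)
Distance = 0; < 1e-6 -> CLOSED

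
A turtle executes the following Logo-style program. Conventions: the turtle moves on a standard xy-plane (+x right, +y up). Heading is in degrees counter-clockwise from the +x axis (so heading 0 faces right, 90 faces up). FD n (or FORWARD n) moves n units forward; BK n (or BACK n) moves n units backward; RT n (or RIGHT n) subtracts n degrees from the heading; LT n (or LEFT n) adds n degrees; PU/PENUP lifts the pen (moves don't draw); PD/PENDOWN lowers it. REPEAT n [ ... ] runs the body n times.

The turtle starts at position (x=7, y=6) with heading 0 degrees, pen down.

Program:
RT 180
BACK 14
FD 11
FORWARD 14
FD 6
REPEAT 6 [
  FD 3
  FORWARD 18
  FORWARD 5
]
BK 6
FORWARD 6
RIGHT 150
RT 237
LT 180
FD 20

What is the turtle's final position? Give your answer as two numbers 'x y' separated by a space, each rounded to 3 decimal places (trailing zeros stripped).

Answer: -148.18 -3.08

Derivation:
Executing turtle program step by step:
Start: pos=(7,6), heading=0, pen down
RT 180: heading 0 -> 180
BK 14: (7,6) -> (21,6) [heading=180, draw]
FD 11: (21,6) -> (10,6) [heading=180, draw]
FD 14: (10,6) -> (-4,6) [heading=180, draw]
FD 6: (-4,6) -> (-10,6) [heading=180, draw]
REPEAT 6 [
  -- iteration 1/6 --
  FD 3: (-10,6) -> (-13,6) [heading=180, draw]
  FD 18: (-13,6) -> (-31,6) [heading=180, draw]
  FD 5: (-31,6) -> (-36,6) [heading=180, draw]
  -- iteration 2/6 --
  FD 3: (-36,6) -> (-39,6) [heading=180, draw]
  FD 18: (-39,6) -> (-57,6) [heading=180, draw]
  FD 5: (-57,6) -> (-62,6) [heading=180, draw]
  -- iteration 3/6 --
  FD 3: (-62,6) -> (-65,6) [heading=180, draw]
  FD 18: (-65,6) -> (-83,6) [heading=180, draw]
  FD 5: (-83,6) -> (-88,6) [heading=180, draw]
  -- iteration 4/6 --
  FD 3: (-88,6) -> (-91,6) [heading=180, draw]
  FD 18: (-91,6) -> (-109,6) [heading=180, draw]
  FD 5: (-109,6) -> (-114,6) [heading=180, draw]
  -- iteration 5/6 --
  FD 3: (-114,6) -> (-117,6) [heading=180, draw]
  FD 18: (-117,6) -> (-135,6) [heading=180, draw]
  FD 5: (-135,6) -> (-140,6) [heading=180, draw]
  -- iteration 6/6 --
  FD 3: (-140,6) -> (-143,6) [heading=180, draw]
  FD 18: (-143,6) -> (-161,6) [heading=180, draw]
  FD 5: (-161,6) -> (-166,6) [heading=180, draw]
]
BK 6: (-166,6) -> (-160,6) [heading=180, draw]
FD 6: (-160,6) -> (-166,6) [heading=180, draw]
RT 150: heading 180 -> 30
RT 237: heading 30 -> 153
LT 180: heading 153 -> 333
FD 20: (-166,6) -> (-148.18,-3.08) [heading=333, draw]
Final: pos=(-148.18,-3.08), heading=333, 25 segment(s) drawn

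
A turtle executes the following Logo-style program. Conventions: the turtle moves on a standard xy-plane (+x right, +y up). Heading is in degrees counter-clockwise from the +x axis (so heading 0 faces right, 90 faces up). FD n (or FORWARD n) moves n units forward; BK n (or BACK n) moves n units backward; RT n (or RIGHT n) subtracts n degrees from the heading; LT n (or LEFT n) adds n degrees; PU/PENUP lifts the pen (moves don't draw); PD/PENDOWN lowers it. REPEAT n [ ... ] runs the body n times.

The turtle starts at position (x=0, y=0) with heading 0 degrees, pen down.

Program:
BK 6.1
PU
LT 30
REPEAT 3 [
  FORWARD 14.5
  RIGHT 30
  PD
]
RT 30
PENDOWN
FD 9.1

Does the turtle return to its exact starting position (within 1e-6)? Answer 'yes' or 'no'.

Executing turtle program step by step:
Start: pos=(0,0), heading=0, pen down
BK 6.1: (0,0) -> (-6.1,0) [heading=0, draw]
PU: pen up
LT 30: heading 0 -> 30
REPEAT 3 [
  -- iteration 1/3 --
  FD 14.5: (-6.1,0) -> (6.457,7.25) [heading=30, move]
  RT 30: heading 30 -> 0
  PD: pen down
  -- iteration 2/3 --
  FD 14.5: (6.457,7.25) -> (20.957,7.25) [heading=0, draw]
  RT 30: heading 0 -> 330
  PD: pen down
  -- iteration 3/3 --
  FD 14.5: (20.957,7.25) -> (33.515,0) [heading=330, draw]
  RT 30: heading 330 -> 300
  PD: pen down
]
RT 30: heading 300 -> 270
PD: pen down
FD 9.1: (33.515,0) -> (33.515,-9.1) [heading=270, draw]
Final: pos=(33.515,-9.1), heading=270, 4 segment(s) drawn

Start position: (0, 0)
Final position: (33.515, -9.1)
Distance = 34.728; >= 1e-6 -> NOT closed

Answer: no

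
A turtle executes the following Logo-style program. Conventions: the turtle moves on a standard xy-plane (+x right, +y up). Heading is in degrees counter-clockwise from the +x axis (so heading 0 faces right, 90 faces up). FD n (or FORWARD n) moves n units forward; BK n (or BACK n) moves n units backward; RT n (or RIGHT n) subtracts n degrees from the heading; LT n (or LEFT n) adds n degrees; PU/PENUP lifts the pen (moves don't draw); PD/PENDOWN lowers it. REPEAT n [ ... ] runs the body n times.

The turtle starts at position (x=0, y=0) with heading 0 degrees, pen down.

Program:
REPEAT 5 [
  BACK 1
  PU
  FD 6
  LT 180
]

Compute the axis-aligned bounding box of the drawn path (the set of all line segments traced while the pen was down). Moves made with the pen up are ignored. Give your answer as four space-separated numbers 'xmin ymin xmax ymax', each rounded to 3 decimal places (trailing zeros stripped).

Answer: -1 0 0 0

Derivation:
Executing turtle program step by step:
Start: pos=(0,0), heading=0, pen down
REPEAT 5 [
  -- iteration 1/5 --
  BK 1: (0,0) -> (-1,0) [heading=0, draw]
  PU: pen up
  FD 6: (-1,0) -> (5,0) [heading=0, move]
  LT 180: heading 0 -> 180
  -- iteration 2/5 --
  BK 1: (5,0) -> (6,0) [heading=180, move]
  PU: pen up
  FD 6: (6,0) -> (0,0) [heading=180, move]
  LT 180: heading 180 -> 0
  -- iteration 3/5 --
  BK 1: (0,0) -> (-1,0) [heading=0, move]
  PU: pen up
  FD 6: (-1,0) -> (5,0) [heading=0, move]
  LT 180: heading 0 -> 180
  -- iteration 4/5 --
  BK 1: (5,0) -> (6,0) [heading=180, move]
  PU: pen up
  FD 6: (6,0) -> (0,0) [heading=180, move]
  LT 180: heading 180 -> 0
  -- iteration 5/5 --
  BK 1: (0,0) -> (-1,0) [heading=0, move]
  PU: pen up
  FD 6: (-1,0) -> (5,0) [heading=0, move]
  LT 180: heading 0 -> 180
]
Final: pos=(5,0), heading=180, 1 segment(s) drawn

Segment endpoints: x in {-1, 0}, y in {0}
xmin=-1, ymin=0, xmax=0, ymax=0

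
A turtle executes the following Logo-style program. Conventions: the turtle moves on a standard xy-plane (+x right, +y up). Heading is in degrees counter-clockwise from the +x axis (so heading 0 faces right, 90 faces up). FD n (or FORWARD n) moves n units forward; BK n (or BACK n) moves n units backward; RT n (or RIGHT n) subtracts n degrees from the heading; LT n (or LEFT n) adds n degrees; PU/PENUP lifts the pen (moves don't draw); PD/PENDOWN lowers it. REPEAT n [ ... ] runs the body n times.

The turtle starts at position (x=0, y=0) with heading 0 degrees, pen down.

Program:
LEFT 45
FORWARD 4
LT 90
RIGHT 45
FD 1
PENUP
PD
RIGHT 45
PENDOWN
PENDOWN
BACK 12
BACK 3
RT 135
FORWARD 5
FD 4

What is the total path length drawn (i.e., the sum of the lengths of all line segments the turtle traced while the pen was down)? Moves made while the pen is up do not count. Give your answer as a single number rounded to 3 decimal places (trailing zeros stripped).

Answer: 29

Derivation:
Executing turtle program step by step:
Start: pos=(0,0), heading=0, pen down
LT 45: heading 0 -> 45
FD 4: (0,0) -> (2.828,2.828) [heading=45, draw]
LT 90: heading 45 -> 135
RT 45: heading 135 -> 90
FD 1: (2.828,2.828) -> (2.828,3.828) [heading=90, draw]
PU: pen up
PD: pen down
RT 45: heading 90 -> 45
PD: pen down
PD: pen down
BK 12: (2.828,3.828) -> (-5.657,-4.657) [heading=45, draw]
BK 3: (-5.657,-4.657) -> (-7.778,-6.778) [heading=45, draw]
RT 135: heading 45 -> 270
FD 5: (-7.778,-6.778) -> (-7.778,-11.778) [heading=270, draw]
FD 4: (-7.778,-11.778) -> (-7.778,-15.778) [heading=270, draw]
Final: pos=(-7.778,-15.778), heading=270, 6 segment(s) drawn

Segment lengths:
  seg 1: (0,0) -> (2.828,2.828), length = 4
  seg 2: (2.828,2.828) -> (2.828,3.828), length = 1
  seg 3: (2.828,3.828) -> (-5.657,-4.657), length = 12
  seg 4: (-5.657,-4.657) -> (-7.778,-6.778), length = 3
  seg 5: (-7.778,-6.778) -> (-7.778,-11.778), length = 5
  seg 6: (-7.778,-11.778) -> (-7.778,-15.778), length = 4
Total = 29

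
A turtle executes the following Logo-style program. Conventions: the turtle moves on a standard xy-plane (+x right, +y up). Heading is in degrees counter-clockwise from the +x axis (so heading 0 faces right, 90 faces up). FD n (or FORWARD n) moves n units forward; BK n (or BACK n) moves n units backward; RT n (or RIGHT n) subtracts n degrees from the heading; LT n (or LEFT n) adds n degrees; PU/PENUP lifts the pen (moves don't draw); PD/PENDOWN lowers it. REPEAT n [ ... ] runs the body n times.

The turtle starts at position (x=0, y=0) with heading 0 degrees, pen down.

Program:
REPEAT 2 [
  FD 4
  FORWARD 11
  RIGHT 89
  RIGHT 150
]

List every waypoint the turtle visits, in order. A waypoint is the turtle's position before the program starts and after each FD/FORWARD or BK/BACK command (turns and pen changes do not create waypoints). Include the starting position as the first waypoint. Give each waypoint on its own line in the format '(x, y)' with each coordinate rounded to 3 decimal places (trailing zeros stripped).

Executing turtle program step by step:
Start: pos=(0,0), heading=0, pen down
REPEAT 2 [
  -- iteration 1/2 --
  FD 4: (0,0) -> (4,0) [heading=0, draw]
  FD 11: (4,0) -> (15,0) [heading=0, draw]
  RT 89: heading 0 -> 271
  RT 150: heading 271 -> 121
  -- iteration 2/2 --
  FD 4: (15,0) -> (12.94,3.429) [heading=121, draw]
  FD 11: (12.94,3.429) -> (7.274,12.858) [heading=121, draw]
  RT 89: heading 121 -> 32
  RT 150: heading 32 -> 242
]
Final: pos=(7.274,12.858), heading=242, 4 segment(s) drawn
Waypoints (5 total):
(0, 0)
(4, 0)
(15, 0)
(12.94, 3.429)
(7.274, 12.858)

Answer: (0, 0)
(4, 0)
(15, 0)
(12.94, 3.429)
(7.274, 12.858)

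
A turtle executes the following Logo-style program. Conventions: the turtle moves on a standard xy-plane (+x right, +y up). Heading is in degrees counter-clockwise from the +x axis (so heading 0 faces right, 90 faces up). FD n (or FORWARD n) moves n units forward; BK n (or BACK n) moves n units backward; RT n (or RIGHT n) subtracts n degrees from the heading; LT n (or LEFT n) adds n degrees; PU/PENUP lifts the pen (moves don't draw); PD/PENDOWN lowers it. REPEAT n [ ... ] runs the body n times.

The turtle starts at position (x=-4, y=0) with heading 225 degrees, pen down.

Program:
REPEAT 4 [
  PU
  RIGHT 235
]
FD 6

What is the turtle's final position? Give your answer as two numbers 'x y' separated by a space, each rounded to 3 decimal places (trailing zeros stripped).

Answer: 1.977 0.523

Derivation:
Executing turtle program step by step:
Start: pos=(-4,0), heading=225, pen down
REPEAT 4 [
  -- iteration 1/4 --
  PU: pen up
  RT 235: heading 225 -> 350
  -- iteration 2/4 --
  PU: pen up
  RT 235: heading 350 -> 115
  -- iteration 3/4 --
  PU: pen up
  RT 235: heading 115 -> 240
  -- iteration 4/4 --
  PU: pen up
  RT 235: heading 240 -> 5
]
FD 6: (-4,0) -> (1.977,0.523) [heading=5, move]
Final: pos=(1.977,0.523), heading=5, 0 segment(s) drawn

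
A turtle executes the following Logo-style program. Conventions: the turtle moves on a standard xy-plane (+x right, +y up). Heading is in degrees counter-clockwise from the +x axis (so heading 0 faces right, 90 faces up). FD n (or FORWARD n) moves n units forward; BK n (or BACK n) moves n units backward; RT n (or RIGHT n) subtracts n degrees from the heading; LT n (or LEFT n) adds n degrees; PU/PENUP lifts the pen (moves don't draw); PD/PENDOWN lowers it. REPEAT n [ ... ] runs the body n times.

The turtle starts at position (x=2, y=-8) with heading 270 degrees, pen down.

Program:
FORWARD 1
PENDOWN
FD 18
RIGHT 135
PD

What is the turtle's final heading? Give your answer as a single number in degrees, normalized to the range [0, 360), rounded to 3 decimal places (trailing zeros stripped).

Answer: 135

Derivation:
Executing turtle program step by step:
Start: pos=(2,-8), heading=270, pen down
FD 1: (2,-8) -> (2,-9) [heading=270, draw]
PD: pen down
FD 18: (2,-9) -> (2,-27) [heading=270, draw]
RT 135: heading 270 -> 135
PD: pen down
Final: pos=(2,-27), heading=135, 2 segment(s) drawn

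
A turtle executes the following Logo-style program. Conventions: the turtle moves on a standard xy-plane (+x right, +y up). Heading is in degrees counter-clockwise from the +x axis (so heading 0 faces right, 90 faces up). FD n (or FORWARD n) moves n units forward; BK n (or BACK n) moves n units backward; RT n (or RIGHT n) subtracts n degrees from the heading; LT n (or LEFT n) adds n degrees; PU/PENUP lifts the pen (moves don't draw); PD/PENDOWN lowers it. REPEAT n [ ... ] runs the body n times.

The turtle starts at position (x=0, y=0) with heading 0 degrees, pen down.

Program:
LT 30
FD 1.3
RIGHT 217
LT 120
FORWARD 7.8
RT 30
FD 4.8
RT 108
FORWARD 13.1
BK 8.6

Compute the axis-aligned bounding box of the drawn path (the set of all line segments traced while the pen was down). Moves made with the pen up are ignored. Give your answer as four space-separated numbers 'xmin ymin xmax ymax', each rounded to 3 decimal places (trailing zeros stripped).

Answer: -8.284 -11.294 4.174 0.65

Derivation:
Executing turtle program step by step:
Start: pos=(0,0), heading=0, pen down
LT 30: heading 0 -> 30
FD 1.3: (0,0) -> (1.126,0.65) [heading=30, draw]
RT 217: heading 30 -> 173
LT 120: heading 173 -> 293
FD 7.8: (1.126,0.65) -> (4.174,-6.53) [heading=293, draw]
RT 30: heading 293 -> 263
FD 4.8: (4.174,-6.53) -> (3.589,-11.294) [heading=263, draw]
RT 108: heading 263 -> 155
FD 13.1: (3.589,-11.294) -> (-8.284,-5.758) [heading=155, draw]
BK 8.6: (-8.284,-5.758) -> (-0.49,-9.392) [heading=155, draw]
Final: pos=(-0.49,-9.392), heading=155, 5 segment(s) drawn

Segment endpoints: x in {-8.284, -0.49, 0, 1.126, 3.589, 4.174}, y in {-11.294, -9.392, -6.53, -5.758, 0, 0.65}
xmin=-8.284, ymin=-11.294, xmax=4.174, ymax=0.65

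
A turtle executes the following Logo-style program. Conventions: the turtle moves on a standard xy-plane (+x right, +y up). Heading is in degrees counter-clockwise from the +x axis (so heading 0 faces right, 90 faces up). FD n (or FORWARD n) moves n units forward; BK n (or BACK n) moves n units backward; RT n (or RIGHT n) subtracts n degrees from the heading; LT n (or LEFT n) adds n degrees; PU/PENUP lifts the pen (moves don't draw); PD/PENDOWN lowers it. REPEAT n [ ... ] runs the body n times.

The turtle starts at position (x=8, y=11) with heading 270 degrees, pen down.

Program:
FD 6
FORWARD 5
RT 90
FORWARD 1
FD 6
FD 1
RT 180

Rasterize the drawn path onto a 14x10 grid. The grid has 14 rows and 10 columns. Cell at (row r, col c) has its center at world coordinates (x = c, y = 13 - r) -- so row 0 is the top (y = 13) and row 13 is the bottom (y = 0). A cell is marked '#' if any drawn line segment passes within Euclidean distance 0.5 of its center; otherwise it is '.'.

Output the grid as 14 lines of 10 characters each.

Segment 0: (8,11) -> (8,5)
Segment 1: (8,5) -> (8,0)
Segment 2: (8,0) -> (7,0)
Segment 3: (7,0) -> (1,0)
Segment 4: (1,0) -> (-0,0)

Answer: ..........
..........
........#.
........#.
........#.
........#.
........#.
........#.
........#.
........#.
........#.
........#.
........#.
#########.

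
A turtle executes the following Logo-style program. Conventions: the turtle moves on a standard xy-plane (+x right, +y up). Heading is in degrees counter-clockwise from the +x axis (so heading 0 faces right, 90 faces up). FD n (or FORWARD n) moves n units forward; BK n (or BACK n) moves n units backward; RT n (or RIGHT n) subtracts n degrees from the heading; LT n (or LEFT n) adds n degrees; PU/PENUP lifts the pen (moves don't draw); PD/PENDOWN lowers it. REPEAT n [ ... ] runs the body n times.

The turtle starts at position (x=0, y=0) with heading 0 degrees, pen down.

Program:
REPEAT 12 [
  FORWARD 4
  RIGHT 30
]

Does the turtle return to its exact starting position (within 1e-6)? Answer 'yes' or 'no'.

Answer: yes

Derivation:
Executing turtle program step by step:
Start: pos=(0,0), heading=0, pen down
REPEAT 12 [
  -- iteration 1/12 --
  FD 4: (0,0) -> (4,0) [heading=0, draw]
  RT 30: heading 0 -> 330
  -- iteration 2/12 --
  FD 4: (4,0) -> (7.464,-2) [heading=330, draw]
  RT 30: heading 330 -> 300
  -- iteration 3/12 --
  FD 4: (7.464,-2) -> (9.464,-5.464) [heading=300, draw]
  RT 30: heading 300 -> 270
  -- iteration 4/12 --
  FD 4: (9.464,-5.464) -> (9.464,-9.464) [heading=270, draw]
  RT 30: heading 270 -> 240
  -- iteration 5/12 --
  FD 4: (9.464,-9.464) -> (7.464,-12.928) [heading=240, draw]
  RT 30: heading 240 -> 210
  -- iteration 6/12 --
  FD 4: (7.464,-12.928) -> (4,-14.928) [heading=210, draw]
  RT 30: heading 210 -> 180
  -- iteration 7/12 --
  FD 4: (4,-14.928) -> (0,-14.928) [heading=180, draw]
  RT 30: heading 180 -> 150
  -- iteration 8/12 --
  FD 4: (0,-14.928) -> (-3.464,-12.928) [heading=150, draw]
  RT 30: heading 150 -> 120
  -- iteration 9/12 --
  FD 4: (-3.464,-12.928) -> (-5.464,-9.464) [heading=120, draw]
  RT 30: heading 120 -> 90
  -- iteration 10/12 --
  FD 4: (-5.464,-9.464) -> (-5.464,-5.464) [heading=90, draw]
  RT 30: heading 90 -> 60
  -- iteration 11/12 --
  FD 4: (-5.464,-5.464) -> (-3.464,-2) [heading=60, draw]
  RT 30: heading 60 -> 30
  -- iteration 12/12 --
  FD 4: (-3.464,-2) -> (0,0) [heading=30, draw]
  RT 30: heading 30 -> 0
]
Final: pos=(0,0), heading=0, 12 segment(s) drawn

Start position: (0, 0)
Final position: (0, 0)
Distance = 0; < 1e-6 -> CLOSED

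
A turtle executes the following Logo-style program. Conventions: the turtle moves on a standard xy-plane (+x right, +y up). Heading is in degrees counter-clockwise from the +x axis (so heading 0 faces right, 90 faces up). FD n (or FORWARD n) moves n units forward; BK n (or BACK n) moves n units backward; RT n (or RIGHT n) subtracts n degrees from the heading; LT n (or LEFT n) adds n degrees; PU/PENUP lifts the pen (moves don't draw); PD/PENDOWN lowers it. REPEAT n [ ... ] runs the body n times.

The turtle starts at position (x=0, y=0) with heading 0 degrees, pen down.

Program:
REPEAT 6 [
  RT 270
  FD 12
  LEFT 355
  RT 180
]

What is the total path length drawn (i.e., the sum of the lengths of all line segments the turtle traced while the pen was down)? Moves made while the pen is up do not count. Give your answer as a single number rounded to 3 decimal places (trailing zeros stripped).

Answer: 72

Derivation:
Executing turtle program step by step:
Start: pos=(0,0), heading=0, pen down
REPEAT 6 [
  -- iteration 1/6 --
  RT 270: heading 0 -> 90
  FD 12: (0,0) -> (0,12) [heading=90, draw]
  LT 355: heading 90 -> 85
  RT 180: heading 85 -> 265
  -- iteration 2/6 --
  RT 270: heading 265 -> 355
  FD 12: (0,12) -> (11.954,10.954) [heading=355, draw]
  LT 355: heading 355 -> 350
  RT 180: heading 350 -> 170
  -- iteration 3/6 --
  RT 270: heading 170 -> 260
  FD 12: (11.954,10.954) -> (9.871,-0.864) [heading=260, draw]
  LT 355: heading 260 -> 255
  RT 180: heading 255 -> 75
  -- iteration 4/6 --
  RT 270: heading 75 -> 165
  FD 12: (9.871,-0.864) -> (-1.721,2.242) [heading=165, draw]
  LT 355: heading 165 -> 160
  RT 180: heading 160 -> 340
  -- iteration 5/6 --
  RT 270: heading 340 -> 70
  FD 12: (-1.721,2.242) -> (2.384,13.519) [heading=70, draw]
  LT 355: heading 70 -> 65
  RT 180: heading 65 -> 245
  -- iteration 6/6 --
  RT 270: heading 245 -> 335
  FD 12: (2.384,13.519) -> (13.259,8.447) [heading=335, draw]
  LT 355: heading 335 -> 330
  RT 180: heading 330 -> 150
]
Final: pos=(13.259,8.447), heading=150, 6 segment(s) drawn

Segment lengths:
  seg 1: (0,0) -> (0,12), length = 12
  seg 2: (0,12) -> (11.954,10.954), length = 12
  seg 3: (11.954,10.954) -> (9.871,-0.864), length = 12
  seg 4: (9.871,-0.864) -> (-1.721,2.242), length = 12
  seg 5: (-1.721,2.242) -> (2.384,13.519), length = 12
  seg 6: (2.384,13.519) -> (13.259,8.447), length = 12
Total = 72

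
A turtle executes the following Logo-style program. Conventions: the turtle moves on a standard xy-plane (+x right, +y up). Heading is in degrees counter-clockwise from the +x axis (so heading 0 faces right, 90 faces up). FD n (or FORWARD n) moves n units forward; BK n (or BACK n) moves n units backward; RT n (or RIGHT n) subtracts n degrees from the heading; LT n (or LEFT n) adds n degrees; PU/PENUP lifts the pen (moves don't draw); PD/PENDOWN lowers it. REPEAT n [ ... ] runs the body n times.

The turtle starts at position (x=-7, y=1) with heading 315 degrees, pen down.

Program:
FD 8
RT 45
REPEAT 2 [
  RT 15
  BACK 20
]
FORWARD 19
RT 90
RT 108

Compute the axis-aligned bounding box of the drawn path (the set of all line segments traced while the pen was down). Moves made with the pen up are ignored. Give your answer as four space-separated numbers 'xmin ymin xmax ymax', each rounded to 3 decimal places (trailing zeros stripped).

Answer: -7 -4.657 13.833 31.982

Derivation:
Executing turtle program step by step:
Start: pos=(-7,1), heading=315, pen down
FD 8: (-7,1) -> (-1.343,-4.657) [heading=315, draw]
RT 45: heading 315 -> 270
REPEAT 2 [
  -- iteration 1/2 --
  RT 15: heading 270 -> 255
  BK 20: (-1.343,-4.657) -> (3.833,14.662) [heading=255, draw]
  -- iteration 2/2 --
  RT 15: heading 255 -> 240
  BK 20: (3.833,14.662) -> (13.833,31.982) [heading=240, draw]
]
FD 19: (13.833,31.982) -> (4.333,15.528) [heading=240, draw]
RT 90: heading 240 -> 150
RT 108: heading 150 -> 42
Final: pos=(4.333,15.528), heading=42, 4 segment(s) drawn

Segment endpoints: x in {-7, -1.343, 3.833, 4.333, 13.833}, y in {-4.657, 1, 14.662, 15.528, 31.982}
xmin=-7, ymin=-4.657, xmax=13.833, ymax=31.982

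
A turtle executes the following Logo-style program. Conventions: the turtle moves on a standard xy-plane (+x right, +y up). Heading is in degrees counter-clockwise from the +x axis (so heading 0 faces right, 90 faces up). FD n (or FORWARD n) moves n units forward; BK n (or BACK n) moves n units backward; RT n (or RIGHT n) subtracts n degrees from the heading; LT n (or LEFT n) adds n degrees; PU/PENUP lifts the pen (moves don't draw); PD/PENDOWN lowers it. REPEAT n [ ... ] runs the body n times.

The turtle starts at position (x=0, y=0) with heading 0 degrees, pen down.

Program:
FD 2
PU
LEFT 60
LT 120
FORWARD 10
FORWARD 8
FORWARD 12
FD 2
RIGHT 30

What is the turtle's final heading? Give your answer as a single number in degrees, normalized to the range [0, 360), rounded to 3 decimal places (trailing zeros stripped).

Answer: 150

Derivation:
Executing turtle program step by step:
Start: pos=(0,0), heading=0, pen down
FD 2: (0,0) -> (2,0) [heading=0, draw]
PU: pen up
LT 60: heading 0 -> 60
LT 120: heading 60 -> 180
FD 10: (2,0) -> (-8,0) [heading=180, move]
FD 8: (-8,0) -> (-16,0) [heading=180, move]
FD 12: (-16,0) -> (-28,0) [heading=180, move]
FD 2: (-28,0) -> (-30,0) [heading=180, move]
RT 30: heading 180 -> 150
Final: pos=(-30,0), heading=150, 1 segment(s) drawn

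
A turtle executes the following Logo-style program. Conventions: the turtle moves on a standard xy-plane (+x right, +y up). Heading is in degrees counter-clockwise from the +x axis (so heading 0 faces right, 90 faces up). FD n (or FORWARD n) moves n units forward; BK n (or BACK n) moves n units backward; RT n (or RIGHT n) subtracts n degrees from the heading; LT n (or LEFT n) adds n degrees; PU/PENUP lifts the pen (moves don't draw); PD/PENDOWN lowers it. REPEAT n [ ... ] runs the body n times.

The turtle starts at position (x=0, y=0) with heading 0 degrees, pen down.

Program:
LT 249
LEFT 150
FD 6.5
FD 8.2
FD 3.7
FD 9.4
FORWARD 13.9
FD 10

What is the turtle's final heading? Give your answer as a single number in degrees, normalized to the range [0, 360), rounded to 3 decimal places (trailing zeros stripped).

Answer: 39

Derivation:
Executing turtle program step by step:
Start: pos=(0,0), heading=0, pen down
LT 249: heading 0 -> 249
LT 150: heading 249 -> 39
FD 6.5: (0,0) -> (5.051,4.091) [heading=39, draw]
FD 8.2: (5.051,4.091) -> (11.424,9.251) [heading=39, draw]
FD 3.7: (11.424,9.251) -> (14.299,11.579) [heading=39, draw]
FD 9.4: (14.299,11.579) -> (21.605,17.495) [heading=39, draw]
FD 13.9: (21.605,17.495) -> (32.407,26.243) [heading=39, draw]
FD 10: (32.407,26.243) -> (40.178,32.536) [heading=39, draw]
Final: pos=(40.178,32.536), heading=39, 6 segment(s) drawn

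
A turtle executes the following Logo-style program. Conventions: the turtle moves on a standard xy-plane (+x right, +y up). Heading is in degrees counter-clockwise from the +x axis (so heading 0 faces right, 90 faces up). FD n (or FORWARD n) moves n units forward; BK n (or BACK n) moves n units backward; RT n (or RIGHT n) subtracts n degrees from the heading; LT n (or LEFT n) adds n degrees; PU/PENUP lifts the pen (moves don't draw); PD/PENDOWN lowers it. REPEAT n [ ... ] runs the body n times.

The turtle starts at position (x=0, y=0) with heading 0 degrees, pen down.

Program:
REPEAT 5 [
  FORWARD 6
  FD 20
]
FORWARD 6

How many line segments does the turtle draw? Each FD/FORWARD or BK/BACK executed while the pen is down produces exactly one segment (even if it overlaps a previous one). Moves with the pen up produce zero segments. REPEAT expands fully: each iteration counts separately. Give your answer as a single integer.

Executing turtle program step by step:
Start: pos=(0,0), heading=0, pen down
REPEAT 5 [
  -- iteration 1/5 --
  FD 6: (0,0) -> (6,0) [heading=0, draw]
  FD 20: (6,0) -> (26,0) [heading=0, draw]
  -- iteration 2/5 --
  FD 6: (26,0) -> (32,0) [heading=0, draw]
  FD 20: (32,0) -> (52,0) [heading=0, draw]
  -- iteration 3/5 --
  FD 6: (52,0) -> (58,0) [heading=0, draw]
  FD 20: (58,0) -> (78,0) [heading=0, draw]
  -- iteration 4/5 --
  FD 6: (78,0) -> (84,0) [heading=0, draw]
  FD 20: (84,0) -> (104,0) [heading=0, draw]
  -- iteration 5/5 --
  FD 6: (104,0) -> (110,0) [heading=0, draw]
  FD 20: (110,0) -> (130,0) [heading=0, draw]
]
FD 6: (130,0) -> (136,0) [heading=0, draw]
Final: pos=(136,0), heading=0, 11 segment(s) drawn
Segments drawn: 11

Answer: 11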